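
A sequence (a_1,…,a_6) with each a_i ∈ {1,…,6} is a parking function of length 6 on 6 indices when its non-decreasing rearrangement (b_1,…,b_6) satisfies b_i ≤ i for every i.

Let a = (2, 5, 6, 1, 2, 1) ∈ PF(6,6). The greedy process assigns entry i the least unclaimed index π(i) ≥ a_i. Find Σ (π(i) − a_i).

Σπ = 6·7/2 = 21 (π permutes [6]); Σa = 2+5+6+1+2+1 = 17; disp = 21−17 = 4.

4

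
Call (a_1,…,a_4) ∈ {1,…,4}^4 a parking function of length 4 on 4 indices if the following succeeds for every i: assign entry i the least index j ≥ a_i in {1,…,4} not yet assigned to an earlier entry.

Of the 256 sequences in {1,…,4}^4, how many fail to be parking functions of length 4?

|PF| = (4+1−4)·(4+1)^{4−1} = 1 · 125 = 125 (Konheim–Weiss)
E.g. (3,4,3,3) → sorted (3,3,3,4): b_1=3>1, not a PF.
So 256 − 125 = 131 fail.

131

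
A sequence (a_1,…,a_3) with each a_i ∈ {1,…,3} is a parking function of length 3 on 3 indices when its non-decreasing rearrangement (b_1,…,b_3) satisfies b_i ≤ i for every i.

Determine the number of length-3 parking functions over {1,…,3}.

16

|PF(3,3)| = (4−3)·4^(3−1) = 1·16 = 16
Check (2,1,2) → sorted (1,2,2): b_i ≤ i ∀i, a PF.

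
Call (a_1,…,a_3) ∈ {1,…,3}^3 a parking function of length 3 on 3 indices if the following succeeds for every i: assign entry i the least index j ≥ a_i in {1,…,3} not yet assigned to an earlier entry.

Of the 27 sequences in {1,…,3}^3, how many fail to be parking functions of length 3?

11

|PF(3,3)| = 1·4^2 = 1 · 16 = 16 [KW]
Example (3,3,2) → sorted (2,3,3): b_1=2>1, not a PF.
So 27 − 16 = 11 fail.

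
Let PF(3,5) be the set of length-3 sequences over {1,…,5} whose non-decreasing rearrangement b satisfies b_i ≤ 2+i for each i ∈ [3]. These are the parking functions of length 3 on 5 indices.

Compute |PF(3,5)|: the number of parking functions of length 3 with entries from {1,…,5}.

108

Count = (5+1−3)·(5+1)^{3−1} = 3×36 = 108 (Konheim–Weiss)
E.g. (1,4,4) → sorted (1,4,4): b_i ≤ 2+i ∀i, a PF.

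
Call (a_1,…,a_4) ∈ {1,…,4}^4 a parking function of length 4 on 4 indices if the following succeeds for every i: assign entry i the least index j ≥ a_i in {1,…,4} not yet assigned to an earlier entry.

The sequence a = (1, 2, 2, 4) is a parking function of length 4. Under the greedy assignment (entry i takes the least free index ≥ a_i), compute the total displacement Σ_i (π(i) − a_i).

1

Σπ(i) = 1+…+4 = 10; Σa = 1+2+2+4 = 9; disp = 10−9 = 1.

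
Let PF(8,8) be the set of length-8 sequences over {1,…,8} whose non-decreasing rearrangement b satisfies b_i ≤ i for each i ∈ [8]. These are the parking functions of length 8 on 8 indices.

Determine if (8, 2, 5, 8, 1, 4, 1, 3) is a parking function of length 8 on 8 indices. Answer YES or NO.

Rearranged: b = (1, 1, 2, 3, 4, 5, 8, 8).
  b_1=1 ≤ 1
  b_2=1 ≤ 2
  b_3=2 ≤ 3
  b_4=3 ≤ 4
  b_5=4 ≤ 5
  b_6=5 ≤ 6
  b_7=8 > 7
  fails at i=7 ⇒ NO

NO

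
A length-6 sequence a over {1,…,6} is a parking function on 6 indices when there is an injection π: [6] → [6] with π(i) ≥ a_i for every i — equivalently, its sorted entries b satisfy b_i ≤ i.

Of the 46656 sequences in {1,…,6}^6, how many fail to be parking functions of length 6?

29849

#PF = (7−6)·7^(6−1) = 1·16807 = 16807 [KW]
Check (6,5,4,1,5,4) → sorted (1,4,4,5,5,6): b_2=4>2, not a PF.
So 46656 − 16807 = 29849 fail.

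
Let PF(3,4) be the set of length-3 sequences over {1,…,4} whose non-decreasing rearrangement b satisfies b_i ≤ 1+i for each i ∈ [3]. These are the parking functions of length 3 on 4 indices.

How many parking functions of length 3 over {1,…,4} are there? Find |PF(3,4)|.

|PF(3,4)| = (4−3+1)·(4+1)^(3−1) = 2·25 = 50 (Konheim–Weiss)
Check (1,3,4) → sorted (1,3,4): b_i ≤ 1+i ∀i, a PF.

50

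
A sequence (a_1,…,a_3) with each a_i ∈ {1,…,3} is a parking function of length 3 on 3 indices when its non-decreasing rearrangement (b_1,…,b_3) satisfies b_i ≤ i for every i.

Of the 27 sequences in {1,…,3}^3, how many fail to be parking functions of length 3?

#PF = (3−3+1)·(3+1)^(3−1) = 1 · 16 = 16 (Pollak)
One tuple (2,2,3) → sorted (2,2,3): b_1=2>1, not a PF.
3^3 − 16 = 27 − 16 = 11

11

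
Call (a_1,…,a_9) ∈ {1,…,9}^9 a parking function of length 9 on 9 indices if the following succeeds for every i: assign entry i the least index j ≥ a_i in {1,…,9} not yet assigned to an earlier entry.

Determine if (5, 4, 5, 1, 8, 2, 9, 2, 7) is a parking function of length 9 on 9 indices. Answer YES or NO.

YES

Sorted: b = (1, 2, 2, 4, 5, 5, 7, 8, 9).
  b_1=1 ≤ 1
  b_2=2 ≤ 2
  b_3=2 ≤ 3
  b_4=4 ≤ 4
  b_5=5 ≤ 5
  b_6=5 ≤ 6
  b_7=7 ≤ 7
  b_8=8 ≤ 8
  b_9=9 ≤ 9
All bounds hold ⇒ YES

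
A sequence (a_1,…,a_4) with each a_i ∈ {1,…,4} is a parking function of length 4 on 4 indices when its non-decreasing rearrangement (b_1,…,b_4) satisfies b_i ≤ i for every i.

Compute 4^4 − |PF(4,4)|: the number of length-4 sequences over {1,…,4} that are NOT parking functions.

131

#PF = 1·5^3 = 1×125 = 125 (Pollak)
One tuple (4,4,3,3) → sorted (3,3,4,4): b_1=3>1, not a PF.
So 256 − 125 = 131 fail.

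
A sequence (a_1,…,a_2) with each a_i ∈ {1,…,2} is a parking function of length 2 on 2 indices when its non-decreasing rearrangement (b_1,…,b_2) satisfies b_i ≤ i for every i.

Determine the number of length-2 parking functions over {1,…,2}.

#PF = (2−2+1)·(2+1)^(2−1) = 1×3 = 3
One tuple (1,1) → sorted (1,1): b_i ≤ i ∀i, a PF.

3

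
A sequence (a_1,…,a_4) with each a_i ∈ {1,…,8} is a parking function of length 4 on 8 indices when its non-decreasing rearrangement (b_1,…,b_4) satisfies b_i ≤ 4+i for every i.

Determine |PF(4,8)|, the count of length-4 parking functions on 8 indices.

|PF(4,8)| = 5·9^3 = 5·729 = 3645 (Konheim–Weiss)
E.g. (6,4,2,2) → sorted (2,2,4,6): b_i ≤ 4+i ∀i, a PF.

3645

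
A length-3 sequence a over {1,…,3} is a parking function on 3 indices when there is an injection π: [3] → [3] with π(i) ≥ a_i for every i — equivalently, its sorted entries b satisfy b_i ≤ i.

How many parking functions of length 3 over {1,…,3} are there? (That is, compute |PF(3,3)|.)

Count = (4−3)·4^(3−1) = 1 · 16 = 16 (Konheim–Weiss)
One tuple (2,3,1) → sorted (1,2,3): b_i ≤ i ∀i, a PF.

16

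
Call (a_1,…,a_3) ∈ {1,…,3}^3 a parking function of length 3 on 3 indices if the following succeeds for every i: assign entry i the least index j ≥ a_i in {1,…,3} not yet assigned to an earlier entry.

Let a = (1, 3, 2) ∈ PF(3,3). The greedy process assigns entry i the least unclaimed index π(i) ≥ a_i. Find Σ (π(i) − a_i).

Σπ(i) = 1+…+3 = 6; Σa = 1+3+2 = 6; disp = 6−6 = 0.

0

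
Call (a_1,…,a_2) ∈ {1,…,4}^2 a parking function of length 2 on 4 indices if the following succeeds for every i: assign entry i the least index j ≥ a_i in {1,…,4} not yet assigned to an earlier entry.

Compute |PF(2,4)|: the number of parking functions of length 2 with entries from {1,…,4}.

#PF = 3·5^1 = 3 · 5 = 15 [KW]
Example (4,1) → sorted (1,4): b_i ≤ 2+i ∀i, a PF.

15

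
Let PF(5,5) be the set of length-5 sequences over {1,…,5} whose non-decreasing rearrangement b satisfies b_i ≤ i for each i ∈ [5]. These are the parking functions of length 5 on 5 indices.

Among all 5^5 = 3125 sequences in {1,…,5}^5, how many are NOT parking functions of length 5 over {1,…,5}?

1829

Count = (5−5+1)·(5+1)^(5−1) = 1·1296 = 1296 (Konheim–Weiss)
Check (5,3,2,4,4) → sorted (2,3,4,4,5): b_1=2>1, not a PF.
Total 3125; non-PF = 3125−1296 = 1829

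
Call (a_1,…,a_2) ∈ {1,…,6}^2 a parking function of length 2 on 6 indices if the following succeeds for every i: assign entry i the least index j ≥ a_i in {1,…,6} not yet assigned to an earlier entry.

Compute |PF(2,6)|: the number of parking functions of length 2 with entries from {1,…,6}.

35

|PF(2,6)| = (6+1−2)·(6+1)^{2−1} = 5×7 = 35 (Konheim–Weiss)
Check (6,3) → sorted (3,6): b_i ≤ 4+i ∀i, a PF.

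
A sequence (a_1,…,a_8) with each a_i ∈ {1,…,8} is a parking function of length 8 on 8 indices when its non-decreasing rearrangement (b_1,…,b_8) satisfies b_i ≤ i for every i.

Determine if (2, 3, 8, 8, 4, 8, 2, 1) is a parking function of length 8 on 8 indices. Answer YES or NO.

NO

Order a: b = (1, 2, 2, 3, 4, 8, 8, 8).
  b_1=1 ≤ 1
  b_2=2 ≤ 2
  b_3=2 ≤ 3
  b_4=3 ≤ 4
  b_5=4 ≤ 5
  b_6=8 > 6
  fails at i=6 ⇒ NO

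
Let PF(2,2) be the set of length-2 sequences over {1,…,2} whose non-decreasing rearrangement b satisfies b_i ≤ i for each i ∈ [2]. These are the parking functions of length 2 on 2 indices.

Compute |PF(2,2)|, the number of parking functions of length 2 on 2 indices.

3

|PF| = (2−2+1)·(2+1)^(2−1) = 1·3 = 3 (Konheim–Weiss)
Example (1,2) → sorted (1,2): b_i ≤ i ∀i, a PF.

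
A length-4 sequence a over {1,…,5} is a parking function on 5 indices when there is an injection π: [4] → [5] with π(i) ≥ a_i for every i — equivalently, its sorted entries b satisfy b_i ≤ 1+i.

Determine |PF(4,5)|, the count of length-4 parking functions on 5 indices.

432

|PF(4,5)| = (5+1−4)·(5+1)^{4−1} = 2·216 = 432 (Pollak)
One tuple (1,3,2,3) → sorted (1,2,3,3): b_i ≤ 1+i ∀i, a PF.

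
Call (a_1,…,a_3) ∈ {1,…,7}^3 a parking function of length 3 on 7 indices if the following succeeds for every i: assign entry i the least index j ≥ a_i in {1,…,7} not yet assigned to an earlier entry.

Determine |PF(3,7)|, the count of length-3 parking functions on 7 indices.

320

Count = (7−3+1)·(7+1)^(3−1) = 5·64 = 320 (Pollak)
One tuple (6,4,6) → sorted (4,6,6): b_i ≤ 4+i ∀i, a PF.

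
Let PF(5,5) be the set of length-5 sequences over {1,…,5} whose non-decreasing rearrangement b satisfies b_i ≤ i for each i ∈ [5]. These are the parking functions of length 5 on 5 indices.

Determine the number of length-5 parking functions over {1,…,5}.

#PF = (5−5+1)·(5+1)^(5−1) = 1·1296 = 1296 (Konheim–Weiss)
Check (3,4,1,1,5) → sorted (1,1,3,4,5): b_i ≤ i ∀i, a PF.

1296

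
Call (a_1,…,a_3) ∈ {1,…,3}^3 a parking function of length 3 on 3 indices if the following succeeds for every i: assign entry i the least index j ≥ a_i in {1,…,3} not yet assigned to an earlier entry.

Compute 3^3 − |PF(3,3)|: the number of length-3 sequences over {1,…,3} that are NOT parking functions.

Count = (4−3)·4^(3−1) = 1·16 = 16 [KW]
E.g. (2,3,3) → sorted (2,3,3): b_1=2>1, not a PF.
Total 27; non-PF = 27−16 = 11

11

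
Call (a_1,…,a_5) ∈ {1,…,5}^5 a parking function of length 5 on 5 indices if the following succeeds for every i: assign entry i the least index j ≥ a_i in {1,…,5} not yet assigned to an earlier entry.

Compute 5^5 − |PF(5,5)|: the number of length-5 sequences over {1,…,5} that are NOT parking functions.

|PF| = (5−5+1)·(5+1)^(5−1) = 1·1296 = 1296 (Pollak)
One tuple (3,4,4,4,3) → sorted (3,3,4,4,4): b_1=3>1, not a PF.
5^5 − 1296 = 3125 − 1296 = 1829

1829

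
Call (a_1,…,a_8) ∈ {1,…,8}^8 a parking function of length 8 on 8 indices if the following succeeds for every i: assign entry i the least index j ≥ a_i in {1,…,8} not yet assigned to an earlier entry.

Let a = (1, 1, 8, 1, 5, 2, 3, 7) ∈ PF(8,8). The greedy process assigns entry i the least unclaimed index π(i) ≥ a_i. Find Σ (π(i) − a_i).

Σπ = 8·9/2 = 36 (π permutes [8]); Σa = 1+1+8+1+5+2+3+7 = 28; disp = 36−28 = 8.

8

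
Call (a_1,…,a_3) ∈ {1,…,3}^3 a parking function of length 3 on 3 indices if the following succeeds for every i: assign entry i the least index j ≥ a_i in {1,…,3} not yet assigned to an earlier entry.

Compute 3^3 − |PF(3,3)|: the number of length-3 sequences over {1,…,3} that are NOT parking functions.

11

#PF = 1·4^2 = 1 · 16 = 16 (Pollak)
Example (2,3,3) → sorted (2,3,3): b_1=2>1, not a PF.
Total 27; non-PF = 27−16 = 11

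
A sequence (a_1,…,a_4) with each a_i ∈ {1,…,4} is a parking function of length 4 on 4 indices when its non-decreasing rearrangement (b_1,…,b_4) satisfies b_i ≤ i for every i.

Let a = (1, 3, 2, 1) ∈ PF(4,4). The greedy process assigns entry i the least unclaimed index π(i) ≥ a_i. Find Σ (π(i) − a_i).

3

Σπ = 10 ({1..4} each once); Σa = 1+3+2+1 = 7; disp = 10−7 = 3.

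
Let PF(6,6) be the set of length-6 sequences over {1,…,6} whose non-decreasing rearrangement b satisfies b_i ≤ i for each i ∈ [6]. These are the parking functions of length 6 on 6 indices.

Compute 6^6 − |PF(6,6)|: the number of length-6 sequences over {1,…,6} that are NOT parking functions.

29849

Count = (7−6)·7^(6−1) = 1 · 16807 = 16807 [KW]
Example (6,3,3,3,1,6) → sorted (1,3,3,3,6,6): b_2=3>2, not a PF.
6^6 − 16807 = 46656 − 16807 = 29849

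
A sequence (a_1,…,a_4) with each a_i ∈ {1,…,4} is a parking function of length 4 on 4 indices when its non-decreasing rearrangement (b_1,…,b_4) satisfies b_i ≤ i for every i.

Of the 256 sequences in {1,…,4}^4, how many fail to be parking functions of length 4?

#PF = (5−4)·5^(4−1) = 1×125 = 125 [KW]
Example (2,4,4,3) → sorted (2,3,4,4): b_1=2>1, not a PF.
Total 256; non-PF = 256−125 = 131

131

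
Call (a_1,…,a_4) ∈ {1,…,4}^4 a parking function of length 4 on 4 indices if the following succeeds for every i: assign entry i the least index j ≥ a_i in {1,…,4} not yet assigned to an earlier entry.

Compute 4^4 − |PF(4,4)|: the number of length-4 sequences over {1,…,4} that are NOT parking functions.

#PF = (4+1−4)·(4+1)^{4−1} = 1 · 125 = 125 (Konheim–Weiss)
One tuple (3,1,4,3) → sorted (1,3,3,4): b_2=3>2, not a PF.
So 256 − 125 = 131 fail.

131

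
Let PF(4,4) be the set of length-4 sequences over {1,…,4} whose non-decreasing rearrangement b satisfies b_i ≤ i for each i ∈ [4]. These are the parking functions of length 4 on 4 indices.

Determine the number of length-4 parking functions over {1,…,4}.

125

|PF(4,4)| = (5−4)·5^(4−1) = 1·125 = 125 (Konheim–Weiss)
One tuple (1,1,2,4) → sorted (1,1,2,4): b_i ≤ i ∀i, a PF.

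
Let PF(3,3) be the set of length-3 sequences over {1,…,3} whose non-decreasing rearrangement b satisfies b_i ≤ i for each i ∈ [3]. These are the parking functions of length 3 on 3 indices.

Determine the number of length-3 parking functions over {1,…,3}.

|PF(3,3)| = (4−3)·4^(3−1) = 1×16 = 16 (Konheim–Weiss)
Check (2,1,1) → sorted (1,1,2): b_i ≤ i ∀i, a PF.

16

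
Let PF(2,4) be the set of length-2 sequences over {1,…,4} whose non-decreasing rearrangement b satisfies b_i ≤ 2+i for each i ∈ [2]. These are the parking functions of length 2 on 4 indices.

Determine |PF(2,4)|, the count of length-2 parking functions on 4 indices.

Count = (4+1−2)·(4+1)^{2−1} = 3·5 = 15 (Pollak)
One tuple (3,4) → sorted (3,4): b_i ≤ 2+i ∀i, a PF.

15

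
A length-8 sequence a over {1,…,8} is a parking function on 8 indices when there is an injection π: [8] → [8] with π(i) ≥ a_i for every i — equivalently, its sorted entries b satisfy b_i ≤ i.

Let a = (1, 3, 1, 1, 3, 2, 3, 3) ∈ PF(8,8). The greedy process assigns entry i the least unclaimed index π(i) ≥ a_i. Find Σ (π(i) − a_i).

19

Σπ = 36 ({1..8} each once); Σa = 1+3+1+1+3+2+3+3 = 17; disp = 36−17 = 19.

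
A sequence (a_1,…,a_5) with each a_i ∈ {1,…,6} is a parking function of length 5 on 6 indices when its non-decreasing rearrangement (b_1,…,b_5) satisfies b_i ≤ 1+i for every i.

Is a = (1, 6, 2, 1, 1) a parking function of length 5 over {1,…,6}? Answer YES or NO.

YES

Order a: b = (1, 1, 1, 2, 6).
  b_1=1 ≤ 2
  b_2=1 ≤ 3
  b_3=1 ≤ 4
  b_4=2 ≤ 5
  b_5=6 ≤ 6
All bounds hold ⇒ YES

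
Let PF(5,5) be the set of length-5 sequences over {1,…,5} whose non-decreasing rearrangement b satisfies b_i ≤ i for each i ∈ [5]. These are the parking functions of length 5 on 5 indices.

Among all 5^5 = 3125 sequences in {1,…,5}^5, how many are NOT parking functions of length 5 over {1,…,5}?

|PF| = (5−5+1)·(5+1)^(5−1) = 1·1296 = 1296
One tuple (5,3,5,5,5) → sorted (3,5,5,5,5): b_1=3>1, not a PF.
Total 3125; non-PF = 3125−1296 = 1829

1829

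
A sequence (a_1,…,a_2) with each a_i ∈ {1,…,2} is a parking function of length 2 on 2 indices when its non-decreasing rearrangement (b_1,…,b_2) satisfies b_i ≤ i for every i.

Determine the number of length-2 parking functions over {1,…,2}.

3

|PF(2,2)| = (3−2)·3^(2−1) = 1·3 = 3 (Konheim–Weiss)
One tuple (1,2) → sorted (1,2): b_i ≤ i ∀i, a PF.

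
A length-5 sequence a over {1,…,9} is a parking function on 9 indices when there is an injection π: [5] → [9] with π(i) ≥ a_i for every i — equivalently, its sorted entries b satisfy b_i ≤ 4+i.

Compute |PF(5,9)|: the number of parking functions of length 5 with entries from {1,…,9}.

|PF| = (9−5+1)·(9+1)^(5−1) = 5 · 10000 = 50000
E.g. (2,4,9,7,3) → sorted (2,3,4,7,9): b_i ≤ 4+i ∀i, a PF.

50000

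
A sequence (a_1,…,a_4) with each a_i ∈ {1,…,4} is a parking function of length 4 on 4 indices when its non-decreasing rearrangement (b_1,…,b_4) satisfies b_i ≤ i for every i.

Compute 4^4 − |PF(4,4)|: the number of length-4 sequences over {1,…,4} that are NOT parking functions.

131

#PF = (4+1−4)·(4+1)^{4−1} = 1×125 = 125
Check (4,3,1,4) → sorted (1,3,4,4): b_2=3>2, not a PF.
4^4 − 125 = 256 − 125 = 131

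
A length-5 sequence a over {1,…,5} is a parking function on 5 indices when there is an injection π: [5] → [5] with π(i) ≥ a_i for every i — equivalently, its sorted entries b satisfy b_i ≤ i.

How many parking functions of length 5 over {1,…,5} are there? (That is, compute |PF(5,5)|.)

Count = (5+1−5)·(5+1)^{5−1} = 1·1296 = 1296 (Pollak)
E.g. (4,1,3,1,4) → sorted (1,1,3,4,4): b_i ≤ i ∀i, a PF.

1296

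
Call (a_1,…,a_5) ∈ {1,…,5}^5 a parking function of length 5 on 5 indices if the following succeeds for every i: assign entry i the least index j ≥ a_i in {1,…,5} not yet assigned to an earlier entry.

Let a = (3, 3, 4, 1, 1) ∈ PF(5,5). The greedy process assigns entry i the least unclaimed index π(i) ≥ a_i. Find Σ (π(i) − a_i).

Σπ = 15 ({1..5} each once); Σa = 3+3+4+1+1 = 12; disp = 15−12 = 3.

3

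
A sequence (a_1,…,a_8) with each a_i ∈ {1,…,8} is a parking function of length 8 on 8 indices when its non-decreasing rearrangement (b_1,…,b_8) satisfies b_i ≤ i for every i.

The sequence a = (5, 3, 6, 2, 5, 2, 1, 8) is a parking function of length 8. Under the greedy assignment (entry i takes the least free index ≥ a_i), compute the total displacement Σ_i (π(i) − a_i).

4

Σπ = 8·9/2 = 36 (π permutes [8]); Σa = 5+3+6+2+5+2+1+8 = 32; disp = 36−32 = 4.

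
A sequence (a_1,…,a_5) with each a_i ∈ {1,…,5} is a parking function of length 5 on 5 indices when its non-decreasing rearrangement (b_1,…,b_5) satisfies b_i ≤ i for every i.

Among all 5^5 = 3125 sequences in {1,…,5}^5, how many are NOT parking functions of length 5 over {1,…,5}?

1829

|PF(5,5)| = (5−5+1)·(5+1)^(5−1) = 1 · 1296 = 1296
Check (2,2,2,5,2) → sorted (2,2,2,2,5): b_1=2>1, not a PF.
Total 3125; non-PF = 3125−1296 = 1829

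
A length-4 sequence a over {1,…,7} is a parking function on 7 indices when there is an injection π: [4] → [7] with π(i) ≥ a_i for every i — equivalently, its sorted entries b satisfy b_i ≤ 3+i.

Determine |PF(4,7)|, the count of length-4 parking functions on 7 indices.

|PF(4,7)| = (8−4)·8^(4−1) = 4×512 = 2048 (Konheim–Weiss)
Example (2,1,7,1) → sorted (1,1,2,7): b_i ≤ 3+i ∀i, a PF.

2048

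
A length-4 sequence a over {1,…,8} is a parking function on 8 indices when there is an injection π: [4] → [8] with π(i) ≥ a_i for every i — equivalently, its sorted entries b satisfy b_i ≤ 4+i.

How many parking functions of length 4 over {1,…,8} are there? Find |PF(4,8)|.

3645

|PF| = 5·9^3 = 5×729 = 3645 (Konheim–Weiss)
Example (1,7,6,1) → sorted (1,1,6,7): b_i ≤ 4+i ∀i, a PF.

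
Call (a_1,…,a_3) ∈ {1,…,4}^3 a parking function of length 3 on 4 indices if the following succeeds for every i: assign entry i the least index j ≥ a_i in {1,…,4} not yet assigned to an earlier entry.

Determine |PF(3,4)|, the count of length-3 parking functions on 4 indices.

|PF(3,4)| = (4+1−3)·(4+1)^{3−1} = 2 · 25 = 50 (Pollak)
One tuple (4,1,2) → sorted (1,2,4): b_i ≤ 1+i ∀i, a PF.

50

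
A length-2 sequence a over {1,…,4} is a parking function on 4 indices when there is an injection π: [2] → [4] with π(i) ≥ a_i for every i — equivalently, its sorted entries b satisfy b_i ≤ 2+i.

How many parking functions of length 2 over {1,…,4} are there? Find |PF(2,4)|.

#PF = (4−2+1)·(4+1)^(2−1) = 3·5 = 15 [KW]
Check (4,2) → sorted (2,4): b_i ≤ 2+i ∀i, a PF.

15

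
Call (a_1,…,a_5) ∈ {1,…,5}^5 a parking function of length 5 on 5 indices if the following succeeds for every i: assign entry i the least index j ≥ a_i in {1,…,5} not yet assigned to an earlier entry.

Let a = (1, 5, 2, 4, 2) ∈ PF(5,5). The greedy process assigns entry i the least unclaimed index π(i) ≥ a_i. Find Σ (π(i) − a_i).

Σπ = 15 ({1..5} each once); Σa = 1+5+2+4+2 = 14; disp = 15−14 = 1.

1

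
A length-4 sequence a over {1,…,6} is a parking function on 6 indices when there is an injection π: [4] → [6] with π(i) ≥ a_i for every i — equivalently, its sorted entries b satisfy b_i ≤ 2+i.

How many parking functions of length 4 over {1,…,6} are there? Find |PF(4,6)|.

1029

|PF| = (6−4+1)·(6+1)^(4−1) = 3 · 343 = 1029 (Konheim–Weiss)
E.g. (3,6,4,3) → sorted (3,3,4,6): b_i ≤ 2+i ∀i, a PF.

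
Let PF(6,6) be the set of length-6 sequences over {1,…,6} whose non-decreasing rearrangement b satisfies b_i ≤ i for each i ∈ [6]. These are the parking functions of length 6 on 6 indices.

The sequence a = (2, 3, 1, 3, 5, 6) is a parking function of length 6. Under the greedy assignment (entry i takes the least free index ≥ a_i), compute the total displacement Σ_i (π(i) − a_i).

Σπ(i) = 1+…+6 = 21; Σa = 2+3+1+3+5+6 = 20; disp = 21−20 = 1.

1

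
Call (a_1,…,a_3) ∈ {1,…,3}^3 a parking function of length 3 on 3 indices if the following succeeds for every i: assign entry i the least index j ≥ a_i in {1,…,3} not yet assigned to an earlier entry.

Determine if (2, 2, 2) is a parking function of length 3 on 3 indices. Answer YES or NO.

NO

Rearranged: b = (2, 2, 2).
  b_1=2 > 1
  fails at i=1 ⇒ NO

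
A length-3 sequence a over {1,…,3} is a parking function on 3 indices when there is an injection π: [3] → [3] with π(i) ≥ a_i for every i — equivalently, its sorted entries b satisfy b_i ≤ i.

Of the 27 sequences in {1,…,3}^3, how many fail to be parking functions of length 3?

Count = (4−3)·4^(3−1) = 1·16 = 16 (Konheim–Weiss)
One tuple (3,3,2) → sorted (2,3,3): b_1=2>1, not a PF.
So 27 − 16 = 11 fail.

11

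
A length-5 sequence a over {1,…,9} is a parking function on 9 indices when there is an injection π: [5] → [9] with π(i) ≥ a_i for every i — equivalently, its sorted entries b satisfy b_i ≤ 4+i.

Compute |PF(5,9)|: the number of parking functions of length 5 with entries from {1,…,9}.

#PF = 5·10^4 = 5·10000 = 50000 (Pollak)
Check (1,2,1,2,5) → sorted (1,1,2,2,5): b_i ≤ 4+i ∀i, a PF.

50000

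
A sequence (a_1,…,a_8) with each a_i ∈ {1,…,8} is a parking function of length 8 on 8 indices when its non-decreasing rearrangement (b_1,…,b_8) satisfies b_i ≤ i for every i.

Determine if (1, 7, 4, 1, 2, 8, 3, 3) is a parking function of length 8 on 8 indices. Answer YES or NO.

Rearranged: b = (1, 1, 2, 3, 3, 4, 7, 8).
  b_1=1 ≤ 1
  b_2=1 ≤ 2
  b_3=2 ≤ 3
  b_4=3 ≤ 4
  b_5=3 ≤ 5
  b_6=4 ≤ 6
  b_7=7 ≤ 7
  b_8=8 ≤ 8
All bounds hold ⇒ YES

YES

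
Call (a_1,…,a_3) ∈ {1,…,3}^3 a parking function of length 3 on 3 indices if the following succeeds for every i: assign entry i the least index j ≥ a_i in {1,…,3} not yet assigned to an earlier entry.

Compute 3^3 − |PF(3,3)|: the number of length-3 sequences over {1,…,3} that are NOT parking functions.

|PF(3,3)| = (3−3+1)·(3+1)^(3−1) = 1·16 = 16 [KW]
One tuple (3,3,3) → sorted (3,3,3): b_1=3>1, not a PF.
3^3 − 16 = 27 − 16 = 11

11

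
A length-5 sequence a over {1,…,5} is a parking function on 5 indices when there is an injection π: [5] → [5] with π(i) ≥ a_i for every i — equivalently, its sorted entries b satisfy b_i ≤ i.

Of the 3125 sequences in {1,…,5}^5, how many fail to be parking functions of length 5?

1829

|PF(5,5)| = (5−5+1)·(5+1)^(5−1) = 1·1296 = 1296
One tuple (4,3,5,5,3) → sorted (3,3,4,5,5): b_1=3>1, not a PF.
5^5 − 1296 = 3125 − 1296 = 1829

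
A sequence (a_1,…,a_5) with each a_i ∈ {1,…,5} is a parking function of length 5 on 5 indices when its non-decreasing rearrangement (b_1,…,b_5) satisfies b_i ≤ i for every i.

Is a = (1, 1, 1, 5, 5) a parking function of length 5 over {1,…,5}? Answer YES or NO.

NO

Order a: b = (1, 1, 1, 5, 5).
  b_1=1 ≤ 1
  b_2=1 ≤ 2
  b_3=1 ≤ 3
  b_4=5 > 4
  fails at i=4 ⇒ NO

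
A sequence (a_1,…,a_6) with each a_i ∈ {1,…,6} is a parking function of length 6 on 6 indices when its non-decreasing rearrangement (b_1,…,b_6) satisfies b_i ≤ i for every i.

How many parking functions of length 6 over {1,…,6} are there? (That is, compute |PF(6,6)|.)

|PF(6,6)| = (6−6+1)·(6+1)^(6−1) = 1 · 16807 = 16807 [KW]
One tuple (3,2,3,6,5,1) → sorted (1,2,3,3,5,6): b_i ≤ i ∀i, a PF.

16807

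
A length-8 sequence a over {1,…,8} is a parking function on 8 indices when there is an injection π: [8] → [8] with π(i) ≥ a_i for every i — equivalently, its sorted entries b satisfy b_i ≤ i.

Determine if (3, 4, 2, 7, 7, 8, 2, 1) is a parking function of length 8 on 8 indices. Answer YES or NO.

NO

Sorted: b = (1, 2, 2, 3, 4, 7, 7, 8).
  b_1=1 ≤ 1
  b_2=2 ≤ 2
  b_3=2 ≤ 3
  b_4=3 ≤ 4
  b_5=4 ≤ 5
  b_6=7 > 6
  fails at i=6 ⇒ NO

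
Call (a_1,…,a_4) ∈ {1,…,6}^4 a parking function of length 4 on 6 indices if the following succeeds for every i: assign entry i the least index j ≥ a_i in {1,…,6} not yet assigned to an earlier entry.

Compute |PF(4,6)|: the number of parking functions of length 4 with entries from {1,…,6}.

|PF(4,6)| = (6+1−4)·(6+1)^{4−1} = 3×343 = 1029
Check (4,2,1,6) → sorted (1,2,4,6): b_i ≤ 2+i ∀i, a PF.

1029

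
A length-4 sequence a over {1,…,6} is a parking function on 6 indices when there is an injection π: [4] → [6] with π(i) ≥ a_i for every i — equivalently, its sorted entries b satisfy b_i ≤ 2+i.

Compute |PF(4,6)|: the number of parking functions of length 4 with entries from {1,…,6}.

|PF| = (6+1−4)·(6+1)^{4−1} = 3·343 = 1029 (Pollak)
Check (2,1,4,6) → sorted (1,2,4,6): b_i ≤ 2+i ∀i, a PF.

1029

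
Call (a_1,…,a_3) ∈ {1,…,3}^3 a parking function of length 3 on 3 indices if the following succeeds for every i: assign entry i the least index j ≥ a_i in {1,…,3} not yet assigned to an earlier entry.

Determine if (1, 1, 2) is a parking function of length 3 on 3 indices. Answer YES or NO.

YES

Rearranged: b = (1, 1, 2).
  b_1=1 ≤ 1
  b_2=1 ≤ 2
  b_3=2 ≤ 3
All bounds hold ⇒ YES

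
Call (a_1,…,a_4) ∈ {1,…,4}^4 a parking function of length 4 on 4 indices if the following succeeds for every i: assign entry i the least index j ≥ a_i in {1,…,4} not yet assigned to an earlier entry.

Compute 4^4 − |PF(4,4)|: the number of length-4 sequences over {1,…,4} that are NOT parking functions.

|PF| = (4+1−4)·(4+1)^{4−1} = 1·125 = 125 (Konheim–Weiss)
One tuple (2,4,4,4) → sorted (2,4,4,4): b_1=2>1, not a PF.
Total 256; non-PF = 256−125 = 131

131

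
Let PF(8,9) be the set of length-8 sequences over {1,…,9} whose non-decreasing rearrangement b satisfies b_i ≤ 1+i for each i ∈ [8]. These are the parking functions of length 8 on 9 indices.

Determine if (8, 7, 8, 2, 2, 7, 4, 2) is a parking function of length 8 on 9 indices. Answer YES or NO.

Rearranged: b = (2, 2, 2, 4, 7, 7, 8, 8).
  b_1=2 ≤ 2
  b_2=2 ≤ 3
  b_3=2 ≤ 4
  b_4=4 ≤ 5
  b_5=7 > 6
  fails at i=5 ⇒ NO

NO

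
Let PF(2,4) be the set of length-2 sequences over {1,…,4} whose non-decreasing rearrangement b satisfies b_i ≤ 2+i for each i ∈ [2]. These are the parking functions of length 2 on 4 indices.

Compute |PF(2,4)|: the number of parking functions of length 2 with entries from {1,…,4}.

|PF(2,4)| = (4+1−2)·(4+1)^{2−1} = 3×5 = 15 (Pollak)
Example (4,3) → sorted (3,4): b_i ≤ 2+i ∀i, a PF.

15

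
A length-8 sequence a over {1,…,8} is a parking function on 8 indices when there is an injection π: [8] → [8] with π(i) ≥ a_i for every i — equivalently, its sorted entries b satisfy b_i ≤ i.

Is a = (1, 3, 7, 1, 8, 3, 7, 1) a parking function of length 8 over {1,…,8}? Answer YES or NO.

Order a: b = (1, 1, 1, 3, 3, 7, 7, 8).
  b_1=1 ≤ 1
  b_2=1 ≤ 2
  b_3=1 ≤ 3
  b_4=3 ≤ 4
  b_5=3 ≤ 5
  b_6=7 > 6
  fails at i=6 ⇒ NO

NO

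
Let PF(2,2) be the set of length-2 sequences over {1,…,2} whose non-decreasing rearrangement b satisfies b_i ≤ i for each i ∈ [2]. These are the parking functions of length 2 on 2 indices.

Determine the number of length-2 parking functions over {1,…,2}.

3

|PF| = (2+1−2)·(2+1)^{2−1} = 1 · 3 = 3 (Konheim–Weiss)
E.g. (1,2) → sorted (1,2): b_i ≤ i ∀i, a PF.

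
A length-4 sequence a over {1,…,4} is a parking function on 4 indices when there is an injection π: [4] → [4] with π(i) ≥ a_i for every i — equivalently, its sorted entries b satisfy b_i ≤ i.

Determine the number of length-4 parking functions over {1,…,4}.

#PF = (4+1−4)·(4+1)^{4−1} = 1·125 = 125 [KW]
Check (4,2,2,1) → sorted (1,2,2,4): b_i ≤ i ∀i, a PF.

125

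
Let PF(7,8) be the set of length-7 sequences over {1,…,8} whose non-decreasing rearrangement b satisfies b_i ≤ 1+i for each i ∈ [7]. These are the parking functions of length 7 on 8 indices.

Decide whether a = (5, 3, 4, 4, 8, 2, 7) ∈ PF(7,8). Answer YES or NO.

Rearranged: b = (2, 3, 4, 4, 5, 7, 8).
  b_1=2 ≤ 2
  b_2=3 ≤ 3
  b_3=4 ≤ 4
  b_4=4 ≤ 5
  b_5=5 ≤ 6
  b_6=7 ≤ 7
  b_7=8 ≤ 8
All bounds hold ⇒ YES

YES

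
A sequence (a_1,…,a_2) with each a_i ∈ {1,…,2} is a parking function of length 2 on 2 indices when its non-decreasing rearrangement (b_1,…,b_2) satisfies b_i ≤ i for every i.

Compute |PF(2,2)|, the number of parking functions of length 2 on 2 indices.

3

|PF| = (2+1−2)·(2+1)^{2−1} = 1·3 = 3
E.g. (1,1) → sorted (1,1): b_i ≤ i ∀i, a PF.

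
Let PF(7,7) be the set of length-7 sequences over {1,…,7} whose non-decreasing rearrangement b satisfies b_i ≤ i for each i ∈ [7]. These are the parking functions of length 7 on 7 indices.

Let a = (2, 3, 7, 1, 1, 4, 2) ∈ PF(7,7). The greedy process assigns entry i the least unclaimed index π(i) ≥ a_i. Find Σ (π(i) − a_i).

Σπ = 7·8/2 = 28 (π permutes [7]); Σa = 2+3+7+1+1+4+2 = 20; disp = 28−20 = 8.

8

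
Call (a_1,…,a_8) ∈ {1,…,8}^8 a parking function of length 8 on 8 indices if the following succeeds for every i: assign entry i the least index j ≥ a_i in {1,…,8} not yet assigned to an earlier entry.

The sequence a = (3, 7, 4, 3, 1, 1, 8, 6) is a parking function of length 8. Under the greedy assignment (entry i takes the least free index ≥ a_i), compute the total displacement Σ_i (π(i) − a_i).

Σπ = 36 ({1..8} each once); Σa = 3+7+4+3+1+1+8+6 = 33; disp = 36−33 = 3.

3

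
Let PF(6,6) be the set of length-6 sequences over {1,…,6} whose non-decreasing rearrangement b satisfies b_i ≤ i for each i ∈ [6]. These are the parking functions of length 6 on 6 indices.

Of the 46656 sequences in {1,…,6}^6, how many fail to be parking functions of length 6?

29849

|PF(6,6)| = 1·7^5 = 1·16807 = 16807 (Pollak)
E.g. (4,4,4,2,3,6) → sorted (2,3,4,4,4,6): b_1=2>1, not a PF.
So 46656 − 16807 = 29849 fail.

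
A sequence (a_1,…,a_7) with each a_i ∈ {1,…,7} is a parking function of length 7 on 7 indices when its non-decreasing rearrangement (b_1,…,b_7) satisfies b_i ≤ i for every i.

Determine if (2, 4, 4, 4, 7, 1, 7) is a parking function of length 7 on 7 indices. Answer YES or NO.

Rearranged: b = (1, 2, 4, 4, 4, 7, 7).
  b_1=1 ≤ 1
  b_2=2 ≤ 2
  b_3=4 > 3
  fails at i=3 ⇒ NO

NO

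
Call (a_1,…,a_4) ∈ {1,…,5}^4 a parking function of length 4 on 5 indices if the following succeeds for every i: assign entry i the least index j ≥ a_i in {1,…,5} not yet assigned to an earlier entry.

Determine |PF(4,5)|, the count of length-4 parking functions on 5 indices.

432

Count = (5−4+1)·(5+1)^(4−1) = 2 · 216 = 432 (Pollak)
Check (1,2,4,1) → sorted (1,1,2,4): b_i ≤ 1+i ∀i, a PF.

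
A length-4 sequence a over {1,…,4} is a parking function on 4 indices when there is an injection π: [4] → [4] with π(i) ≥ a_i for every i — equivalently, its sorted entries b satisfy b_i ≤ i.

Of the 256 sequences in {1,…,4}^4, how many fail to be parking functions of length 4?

|PF(4,4)| = 1·5^3 = 1×125 = 125 (Pollak)
Check (1,4,4,1) → sorted (1,1,4,4): b_3=4>3, not a PF.
Total 256; non-PF = 256−125 = 131

131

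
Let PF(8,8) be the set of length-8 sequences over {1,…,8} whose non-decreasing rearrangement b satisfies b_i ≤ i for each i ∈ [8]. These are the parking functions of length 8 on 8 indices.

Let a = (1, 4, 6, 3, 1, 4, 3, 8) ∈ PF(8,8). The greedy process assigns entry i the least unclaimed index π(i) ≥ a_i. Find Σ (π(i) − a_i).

6

Σπ(i) = 1+…+8 = 36; Σa = 1+4+6+3+1+4+3+8 = 30; disp = 36−30 = 6.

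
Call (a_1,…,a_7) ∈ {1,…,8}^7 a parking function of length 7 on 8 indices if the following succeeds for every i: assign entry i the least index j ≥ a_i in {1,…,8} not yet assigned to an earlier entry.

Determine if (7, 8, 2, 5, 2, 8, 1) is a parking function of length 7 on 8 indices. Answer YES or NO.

Sorted: b = (1, 2, 2, 5, 7, 8, 8).
  b_1=1 ≤ 2
  b_2=2 ≤ 3
  b_3=2 ≤ 4
  b_4=5 ≤ 5
  b_5=7 > 6
  fails at i=5 ⇒ NO

NO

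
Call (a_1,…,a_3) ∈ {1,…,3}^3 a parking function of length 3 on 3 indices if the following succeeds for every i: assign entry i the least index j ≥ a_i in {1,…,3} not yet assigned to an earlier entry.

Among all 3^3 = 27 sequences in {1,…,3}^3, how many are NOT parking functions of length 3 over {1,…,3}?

11

|PF| = (3+1−3)·(3+1)^{3−1} = 1·16 = 16 [KW]
Example (2,2,3) → sorted (2,2,3): b_1=2>1, not a PF.
So 27 − 16 = 11 fail.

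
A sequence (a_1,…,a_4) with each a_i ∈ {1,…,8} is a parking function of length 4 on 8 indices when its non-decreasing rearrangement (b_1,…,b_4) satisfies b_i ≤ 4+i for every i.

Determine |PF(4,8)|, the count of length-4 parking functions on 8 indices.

|PF| = (8−4+1)·(8+1)^(4−1) = 5×729 = 3645 (Pollak)
One tuple (3,8,7,5) → sorted (3,5,7,8): b_i ≤ 4+i ∀i, a PF.

3645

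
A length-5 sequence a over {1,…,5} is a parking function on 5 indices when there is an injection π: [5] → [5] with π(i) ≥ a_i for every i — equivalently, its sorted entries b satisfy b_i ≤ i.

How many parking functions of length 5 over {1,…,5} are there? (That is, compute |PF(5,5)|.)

1296

#PF = (6−5)·6^(5−1) = 1×1296 = 1296 [KW]
Check (2,2,5,3,1) → sorted (1,2,2,3,5): b_i ≤ i ∀i, a PF.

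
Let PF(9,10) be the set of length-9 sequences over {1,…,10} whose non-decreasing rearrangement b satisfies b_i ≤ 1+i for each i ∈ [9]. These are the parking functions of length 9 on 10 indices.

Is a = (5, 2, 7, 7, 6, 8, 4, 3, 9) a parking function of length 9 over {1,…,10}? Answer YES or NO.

YES

Sorted: b = (2, 3, 4, 5, 6, 7, 7, 8, 9).
  b_1=2 ≤ 2
  b_2=3 ≤ 3
  b_3=4 ≤ 4
  b_4=5 ≤ 5
  b_5=6 ≤ 6
  b_6=7 ≤ 7
  b_7=7 ≤ 8
  b_8=8 ≤ 9
  b_9=9 ≤ 10
All bounds hold ⇒ YES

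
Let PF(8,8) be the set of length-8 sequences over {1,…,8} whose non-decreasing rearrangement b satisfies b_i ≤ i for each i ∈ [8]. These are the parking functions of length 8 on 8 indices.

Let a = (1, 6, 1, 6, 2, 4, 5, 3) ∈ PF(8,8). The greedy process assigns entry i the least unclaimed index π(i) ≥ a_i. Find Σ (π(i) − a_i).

8

Σπ = 8·9/2 = 36 (π permutes [8]); Σa = 1+6+1+6+2+4+5+3 = 28; disp = 36−28 = 8.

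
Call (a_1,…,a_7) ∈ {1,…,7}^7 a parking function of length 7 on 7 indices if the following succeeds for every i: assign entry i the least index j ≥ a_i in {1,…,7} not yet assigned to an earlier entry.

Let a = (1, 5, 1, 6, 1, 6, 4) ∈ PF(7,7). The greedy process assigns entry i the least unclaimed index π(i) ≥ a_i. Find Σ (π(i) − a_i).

Σπ = 28 ({1..7} each once); Σa = 1+5+1+6+1+6+4 = 24; disp = 28−24 = 4.

4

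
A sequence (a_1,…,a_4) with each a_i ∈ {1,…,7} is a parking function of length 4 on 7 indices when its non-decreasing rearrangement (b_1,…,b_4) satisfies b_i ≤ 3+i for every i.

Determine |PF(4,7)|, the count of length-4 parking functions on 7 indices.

2048

|PF(4,7)| = (8−4)·8^(4−1) = 4·512 = 2048
One tuple (3,5,2,2) → sorted (2,2,3,5): b_i ≤ 3+i ∀i, a PF.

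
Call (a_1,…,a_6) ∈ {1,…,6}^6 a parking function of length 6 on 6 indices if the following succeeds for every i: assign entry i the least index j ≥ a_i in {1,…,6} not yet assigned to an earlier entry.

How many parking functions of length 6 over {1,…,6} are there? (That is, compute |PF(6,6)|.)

|PF| = (6+1−6)·(6+1)^{6−1} = 1·16807 = 16807 (Konheim–Weiss)
E.g. (1,4,3,1,3,5) → sorted (1,1,3,3,4,5): b_i ≤ i ∀i, a PF.

16807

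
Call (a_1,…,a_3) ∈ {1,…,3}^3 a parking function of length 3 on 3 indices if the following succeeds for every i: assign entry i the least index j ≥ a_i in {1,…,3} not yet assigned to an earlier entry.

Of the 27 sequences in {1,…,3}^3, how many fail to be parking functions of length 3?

|PF(3,3)| = (3−3+1)·(3+1)^(3−1) = 1×16 = 16
Example (3,2,3) → sorted (2,3,3): b_1=2>1, not a PF.
So 27 − 16 = 11 fail.

11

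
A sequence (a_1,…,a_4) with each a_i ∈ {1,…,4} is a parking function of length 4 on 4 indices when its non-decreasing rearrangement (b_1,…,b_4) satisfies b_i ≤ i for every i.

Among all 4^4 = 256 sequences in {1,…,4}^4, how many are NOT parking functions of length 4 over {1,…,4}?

|PF| = 1·5^3 = 1 · 125 = 125
One tuple (4,2,2,3) → sorted (2,2,3,4): b_1=2>1, not a PF.
4^4 − 125 = 256 − 125 = 131

131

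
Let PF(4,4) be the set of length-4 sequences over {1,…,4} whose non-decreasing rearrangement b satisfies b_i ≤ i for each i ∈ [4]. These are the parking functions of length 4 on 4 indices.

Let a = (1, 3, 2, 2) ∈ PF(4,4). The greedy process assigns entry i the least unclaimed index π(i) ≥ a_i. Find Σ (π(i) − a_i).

2

Σπ = 10 ({1..4} each once); Σa = 1+3+2+2 = 8; disp = 10−8 = 2.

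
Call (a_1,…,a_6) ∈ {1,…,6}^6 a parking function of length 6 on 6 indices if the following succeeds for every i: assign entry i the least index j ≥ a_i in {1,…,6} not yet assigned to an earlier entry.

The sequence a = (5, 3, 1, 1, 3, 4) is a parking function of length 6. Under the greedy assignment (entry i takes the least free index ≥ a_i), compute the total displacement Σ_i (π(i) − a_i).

Σπ(i) = 1+…+6 = 21; Σa = 5+3+1+1+3+4 = 17; disp = 21−17 = 4.

4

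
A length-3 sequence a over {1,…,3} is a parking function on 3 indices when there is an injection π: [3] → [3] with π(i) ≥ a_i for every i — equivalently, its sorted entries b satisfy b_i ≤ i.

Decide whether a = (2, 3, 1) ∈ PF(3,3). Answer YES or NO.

Rearranged: b = (1, 2, 3).
  b_1=1 ≤ 1
  b_2=2 ≤ 2
  b_3=3 ≤ 3
All bounds hold ⇒ YES

YES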